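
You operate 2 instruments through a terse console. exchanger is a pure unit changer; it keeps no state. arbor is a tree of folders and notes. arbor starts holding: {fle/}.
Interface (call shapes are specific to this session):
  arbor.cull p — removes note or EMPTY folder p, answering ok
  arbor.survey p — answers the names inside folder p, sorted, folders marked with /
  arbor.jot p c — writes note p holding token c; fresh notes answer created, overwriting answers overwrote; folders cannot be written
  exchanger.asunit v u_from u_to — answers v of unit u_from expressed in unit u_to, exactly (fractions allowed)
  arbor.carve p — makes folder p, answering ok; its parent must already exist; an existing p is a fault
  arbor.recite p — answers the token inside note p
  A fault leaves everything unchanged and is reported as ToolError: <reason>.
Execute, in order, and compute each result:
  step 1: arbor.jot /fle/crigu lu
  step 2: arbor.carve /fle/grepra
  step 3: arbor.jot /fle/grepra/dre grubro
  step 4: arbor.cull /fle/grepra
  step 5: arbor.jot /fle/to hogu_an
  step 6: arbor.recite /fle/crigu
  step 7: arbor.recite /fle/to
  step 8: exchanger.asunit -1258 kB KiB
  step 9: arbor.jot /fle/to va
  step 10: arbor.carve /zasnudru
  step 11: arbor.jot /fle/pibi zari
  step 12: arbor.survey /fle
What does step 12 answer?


Answer: [crigu, grepra/, pibi, to]

Derivation:
;; 1. jot(p='/fle/crigu', c='lu') -> created
;; 2. carve(p='/fle/grepra') -> ok
;; 3. jot(p='/fle/grepra/dre', c='grubro') -> created
;; 4. cull(p='/fle/grepra') -> ToolError: not empty
;; 5. jot(p='/fle/to', c='hogu_an') -> created
;; 6. recite(p='/fle/crigu') -> lu
;; 7. recite(p='/fle/to') -> hogu_an
;; 8. asunit(v='-1258', u_from='kB', u_to='KiB') -> -78625/64
;; 9. jot(p='/fle/to', c='va') -> overwrote
;; 10. carve(p='/zasnudru') -> ok
;; 11. jot(p='/fle/pibi', c='zari') -> created
;; 12. survey(p='/fle') -> [crigu, grepra/, pibi, to]


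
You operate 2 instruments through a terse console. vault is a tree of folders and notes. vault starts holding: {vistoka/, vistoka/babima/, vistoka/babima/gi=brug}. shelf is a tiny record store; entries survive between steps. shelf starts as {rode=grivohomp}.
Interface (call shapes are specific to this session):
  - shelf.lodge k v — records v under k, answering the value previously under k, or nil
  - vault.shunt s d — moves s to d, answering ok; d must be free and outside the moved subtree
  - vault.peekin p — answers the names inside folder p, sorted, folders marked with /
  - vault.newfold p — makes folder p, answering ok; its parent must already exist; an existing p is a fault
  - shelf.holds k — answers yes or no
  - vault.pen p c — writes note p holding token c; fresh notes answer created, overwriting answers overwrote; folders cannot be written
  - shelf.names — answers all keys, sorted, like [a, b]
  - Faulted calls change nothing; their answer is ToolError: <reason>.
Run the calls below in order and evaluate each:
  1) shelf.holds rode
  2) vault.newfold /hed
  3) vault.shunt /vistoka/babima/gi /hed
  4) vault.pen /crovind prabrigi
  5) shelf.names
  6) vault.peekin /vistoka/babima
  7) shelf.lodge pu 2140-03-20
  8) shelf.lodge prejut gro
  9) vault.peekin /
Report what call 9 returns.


Answer: [crovind, hed/, vistoka/]

Derivation:
→ holds(k: rode)
← yes
→ newfold(p: /hed)
← ok
→ shunt(s: /vistoka/babima/gi, d: /hed)
← ToolError: exists
→ pen(p: /crovind, c: prabrigi)
← created
→ names()
← [rode]
→ peekin(p: /vistoka/babima)
← [gi]
→ lodge(k: pu, v: 2140-03-20)
← nil
→ lodge(k: prejut, v: gro)
← nil
→ peekin(p: /)
← [crovind, hed/, vistoka/]


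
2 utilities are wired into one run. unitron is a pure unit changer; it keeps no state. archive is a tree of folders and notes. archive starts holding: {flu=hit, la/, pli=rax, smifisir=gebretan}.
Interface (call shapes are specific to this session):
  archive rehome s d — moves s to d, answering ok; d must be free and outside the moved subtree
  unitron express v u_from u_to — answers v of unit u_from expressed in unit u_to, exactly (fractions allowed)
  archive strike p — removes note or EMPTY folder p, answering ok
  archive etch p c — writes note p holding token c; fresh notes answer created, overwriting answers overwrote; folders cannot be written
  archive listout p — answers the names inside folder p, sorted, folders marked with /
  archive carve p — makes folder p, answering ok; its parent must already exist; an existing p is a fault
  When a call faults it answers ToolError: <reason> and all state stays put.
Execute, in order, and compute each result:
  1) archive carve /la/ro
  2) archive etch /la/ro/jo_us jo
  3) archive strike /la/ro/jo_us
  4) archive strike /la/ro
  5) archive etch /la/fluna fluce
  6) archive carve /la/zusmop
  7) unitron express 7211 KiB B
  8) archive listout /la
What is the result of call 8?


Answer: [fluna, zusmop/]

Derivation:
// 1. archive carve(p→/la/ro) ~> ok
// 2. archive etch(p→/la/ro/jo_us, c→jo) ~> created
// 3. archive strike(p→/la/ro/jo_us) ~> ok
// 4. archive strike(p→/la/ro) ~> ok
// 5. archive etch(p→/la/fluna, c→fluce) ~> created
// 6. archive carve(p→/la/zusmop) ~> ok
// 7. unitron express(v→7211, u_from→KiB, u_to→B) ~> 7384064
// 8. archive listout(p→/la) ~> [fluna, zusmop/]


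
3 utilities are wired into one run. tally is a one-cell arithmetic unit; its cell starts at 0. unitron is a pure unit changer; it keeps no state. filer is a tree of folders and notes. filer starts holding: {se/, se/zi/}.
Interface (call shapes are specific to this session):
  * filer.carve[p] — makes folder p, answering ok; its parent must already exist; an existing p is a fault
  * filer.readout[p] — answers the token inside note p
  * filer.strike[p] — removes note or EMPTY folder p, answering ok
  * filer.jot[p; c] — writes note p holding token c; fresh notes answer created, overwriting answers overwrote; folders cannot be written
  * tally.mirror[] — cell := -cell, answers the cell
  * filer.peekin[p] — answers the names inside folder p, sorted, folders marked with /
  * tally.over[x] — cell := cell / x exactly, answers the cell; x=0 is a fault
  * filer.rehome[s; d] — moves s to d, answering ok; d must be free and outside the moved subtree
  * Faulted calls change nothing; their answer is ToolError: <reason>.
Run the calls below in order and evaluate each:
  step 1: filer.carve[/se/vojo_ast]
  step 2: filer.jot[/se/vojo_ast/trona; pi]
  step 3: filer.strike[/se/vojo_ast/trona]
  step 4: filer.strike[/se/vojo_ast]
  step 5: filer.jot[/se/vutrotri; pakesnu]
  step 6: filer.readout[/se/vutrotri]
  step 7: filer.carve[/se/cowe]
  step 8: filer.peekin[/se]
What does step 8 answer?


Answer: [cowe/, vutrotri, zi/]

Derivation:
// 1. filer.carve(p→/se/vojo_ast) == ok
// 2. filer.jot(p→/se/vojo_ast/trona, c→pi) == created
// 3. filer.strike(p→/se/vojo_ast/trona) == ok
// 4. filer.strike(p→/se/vojo_ast) == ok
// 5. filer.jot(p→/se/vutrotri, c→pakesnu) == created
// 6. filer.readout(p→/se/vutrotri) == pakesnu
// 7. filer.carve(p→/se/cowe) == ok
// 8. filer.peekin(p→/se) == [cowe/, vutrotri, zi/]


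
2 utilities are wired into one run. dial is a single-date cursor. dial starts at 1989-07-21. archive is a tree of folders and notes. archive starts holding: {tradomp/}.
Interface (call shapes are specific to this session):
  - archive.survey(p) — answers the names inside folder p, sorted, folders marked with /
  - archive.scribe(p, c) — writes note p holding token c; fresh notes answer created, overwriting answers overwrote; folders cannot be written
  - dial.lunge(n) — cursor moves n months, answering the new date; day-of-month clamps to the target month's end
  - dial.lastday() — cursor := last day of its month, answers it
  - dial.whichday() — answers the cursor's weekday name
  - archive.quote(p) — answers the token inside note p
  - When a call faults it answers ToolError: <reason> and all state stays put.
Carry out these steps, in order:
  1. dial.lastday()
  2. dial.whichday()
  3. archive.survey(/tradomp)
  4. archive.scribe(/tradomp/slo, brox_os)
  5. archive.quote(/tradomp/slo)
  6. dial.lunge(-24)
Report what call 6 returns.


Answer: 1987-07-31

Derivation:
I call dial.lastday: 1989-07-31.
Calling dial.whichday, yielding Monday.
Calling archive.survey(p: /tradomp), yielding [].
Now I run archive.scribe(p: /tradomp/slo, c: brox_os), giving created.
Next I call archive.quote(p: /tradomp/slo), which returns brox_os.
Now I run dial.lunge(n: -24), giving 1987-07-31.


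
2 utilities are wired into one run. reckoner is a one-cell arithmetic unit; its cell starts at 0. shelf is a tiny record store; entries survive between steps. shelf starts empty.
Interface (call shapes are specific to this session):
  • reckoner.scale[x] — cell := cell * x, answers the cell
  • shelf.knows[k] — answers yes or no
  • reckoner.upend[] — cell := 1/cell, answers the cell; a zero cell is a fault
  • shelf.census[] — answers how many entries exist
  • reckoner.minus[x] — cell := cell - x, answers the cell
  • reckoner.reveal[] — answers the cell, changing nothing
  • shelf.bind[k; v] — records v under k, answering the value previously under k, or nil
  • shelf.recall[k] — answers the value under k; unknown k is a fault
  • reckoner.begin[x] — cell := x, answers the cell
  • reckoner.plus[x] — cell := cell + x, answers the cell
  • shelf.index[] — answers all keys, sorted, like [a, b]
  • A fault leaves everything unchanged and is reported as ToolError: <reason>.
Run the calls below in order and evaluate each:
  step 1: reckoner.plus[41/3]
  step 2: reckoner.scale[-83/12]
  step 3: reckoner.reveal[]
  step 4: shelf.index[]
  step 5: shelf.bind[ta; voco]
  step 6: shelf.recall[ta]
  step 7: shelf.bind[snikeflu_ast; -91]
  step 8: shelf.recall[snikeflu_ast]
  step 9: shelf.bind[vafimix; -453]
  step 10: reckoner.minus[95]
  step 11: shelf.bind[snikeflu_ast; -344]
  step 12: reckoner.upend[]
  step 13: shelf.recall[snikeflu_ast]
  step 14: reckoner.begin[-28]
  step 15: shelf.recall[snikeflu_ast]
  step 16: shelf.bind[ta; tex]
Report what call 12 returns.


Answer: -36/6823

Derivation:
-- reckoner.plus(x: 41/3) == 41/3
-- reckoner.scale(x: -83/12) == -3403/36
-- reckoner.reveal() == -3403/36
-- shelf.index() == []
-- shelf.bind(k: ta, v: voco) == nil
-- shelf.recall(k: ta) == voco
-- shelf.bind(k: snikeflu_ast, v: -91) == nil
-- shelf.recall(k: snikeflu_ast) == -91
-- shelf.bind(k: vafimix, v: -453) == nil
-- reckoner.minus(x: 95) == -6823/36
-- shelf.bind(k: snikeflu_ast, v: -344) == -91
-- reckoner.upend() == -36/6823
-- shelf.recall(k: snikeflu_ast) == -344
-- reckoner.begin(x: -28) == -28
-- shelf.recall(k: snikeflu_ast) == -344
-- shelf.bind(k: ta, v: tex) == voco


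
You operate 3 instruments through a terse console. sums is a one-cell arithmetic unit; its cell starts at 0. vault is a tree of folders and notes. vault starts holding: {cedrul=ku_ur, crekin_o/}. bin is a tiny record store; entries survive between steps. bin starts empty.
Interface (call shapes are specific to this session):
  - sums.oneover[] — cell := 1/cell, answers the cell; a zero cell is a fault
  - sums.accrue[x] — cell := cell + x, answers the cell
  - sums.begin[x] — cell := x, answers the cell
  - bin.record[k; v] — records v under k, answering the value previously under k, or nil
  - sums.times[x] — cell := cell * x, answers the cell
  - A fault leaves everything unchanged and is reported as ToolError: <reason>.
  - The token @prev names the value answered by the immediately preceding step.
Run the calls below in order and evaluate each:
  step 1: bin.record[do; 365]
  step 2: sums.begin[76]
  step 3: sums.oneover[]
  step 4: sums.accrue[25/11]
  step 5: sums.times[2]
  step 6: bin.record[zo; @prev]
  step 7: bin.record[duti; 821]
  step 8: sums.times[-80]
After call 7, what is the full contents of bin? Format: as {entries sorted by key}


Answer: {do=365, duti=821, zo=1911/418}

Derivation:
[in] record k→do v→365
[out] nil
[in] begin x→76
[out] 76
[in] oneover
[out] 1/76
[in] accrue x→25/11
[out] 1911/836
[in] times x→2
[out] 1911/418
[in] record k→zo v→@prev
[out] nil
[in] record k→duti v→821
[out] nil
[in] times x→-80
[out] -76440/209


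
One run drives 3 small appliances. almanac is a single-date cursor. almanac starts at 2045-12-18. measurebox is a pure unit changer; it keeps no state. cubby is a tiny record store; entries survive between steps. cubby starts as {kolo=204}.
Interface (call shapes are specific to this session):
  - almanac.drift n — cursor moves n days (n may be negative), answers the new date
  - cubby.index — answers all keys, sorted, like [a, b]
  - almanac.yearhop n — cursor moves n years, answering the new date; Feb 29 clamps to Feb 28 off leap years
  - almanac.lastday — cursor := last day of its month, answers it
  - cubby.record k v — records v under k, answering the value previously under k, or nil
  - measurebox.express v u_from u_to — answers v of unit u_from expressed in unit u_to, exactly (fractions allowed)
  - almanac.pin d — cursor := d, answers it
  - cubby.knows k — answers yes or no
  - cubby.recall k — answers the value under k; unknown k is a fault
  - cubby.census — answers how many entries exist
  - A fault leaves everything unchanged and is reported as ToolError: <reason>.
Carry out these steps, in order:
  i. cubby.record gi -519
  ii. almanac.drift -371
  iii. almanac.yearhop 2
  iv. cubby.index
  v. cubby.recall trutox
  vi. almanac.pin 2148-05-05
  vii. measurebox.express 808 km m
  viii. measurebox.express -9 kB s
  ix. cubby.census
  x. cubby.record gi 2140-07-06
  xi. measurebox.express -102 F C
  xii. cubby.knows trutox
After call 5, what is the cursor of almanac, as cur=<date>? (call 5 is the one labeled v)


Answer: cur=2046-12-12

Derivation:
;; cubby.record(gi, -519) -> nil
;; almanac.drift(-371) -> 2044-12-12
;; almanac.yearhop(2) -> 2046-12-12
;; cubby.index() -> [gi, kolo]
;; cubby.recall(trutox) -> ToolError: no such key trutox
;; almanac.pin(2148-05-05) -> 2148-05-05
;; measurebox.express(808, km, m) -> 808000
;; measurebox.express(-9, kB, s) -> ToolError: incompatible units
;; cubby.census() -> 2
;; cubby.record(gi, 2140-07-06) -> -519
;; measurebox.express(-102, F, C) -> -670/9
;; cubby.knows(trutox) -> no


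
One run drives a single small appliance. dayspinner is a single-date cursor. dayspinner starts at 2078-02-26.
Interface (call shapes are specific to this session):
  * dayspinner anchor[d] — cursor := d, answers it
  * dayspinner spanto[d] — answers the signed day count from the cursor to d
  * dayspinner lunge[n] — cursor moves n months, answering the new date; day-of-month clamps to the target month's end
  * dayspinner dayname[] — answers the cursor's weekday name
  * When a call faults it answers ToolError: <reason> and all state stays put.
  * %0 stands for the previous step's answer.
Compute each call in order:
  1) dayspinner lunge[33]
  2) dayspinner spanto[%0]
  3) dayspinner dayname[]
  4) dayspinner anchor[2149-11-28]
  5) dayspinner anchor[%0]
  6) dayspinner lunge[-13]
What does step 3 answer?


Answer: Tuesday

Derivation:
# 1. dayspinner lunge(n=33) == 2080-11-26
# 2. dayspinner spanto(d=%0) == 0
# 3. dayspinner dayname() == Tuesday
# 4. dayspinner anchor(d=2149-11-28) == 2149-11-28
# 5. dayspinner anchor(d=%0) == 2149-11-28
# 6. dayspinner lunge(n=-13) == 2148-10-28


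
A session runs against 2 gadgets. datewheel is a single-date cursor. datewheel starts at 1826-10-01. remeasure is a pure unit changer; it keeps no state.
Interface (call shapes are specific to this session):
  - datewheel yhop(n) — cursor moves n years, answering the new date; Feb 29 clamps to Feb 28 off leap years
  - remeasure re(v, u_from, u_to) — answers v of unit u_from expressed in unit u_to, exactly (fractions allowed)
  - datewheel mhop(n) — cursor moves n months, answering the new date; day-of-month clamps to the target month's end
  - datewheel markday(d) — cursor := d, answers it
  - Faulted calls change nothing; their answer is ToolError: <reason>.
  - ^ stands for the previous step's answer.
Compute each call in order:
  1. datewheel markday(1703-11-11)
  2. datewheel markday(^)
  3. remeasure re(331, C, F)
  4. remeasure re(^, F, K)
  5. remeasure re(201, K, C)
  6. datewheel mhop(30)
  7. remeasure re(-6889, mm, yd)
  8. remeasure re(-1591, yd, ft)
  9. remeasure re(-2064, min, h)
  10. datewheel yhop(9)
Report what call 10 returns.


Calling datewheel markday using d=1703-11-11, — result: 1703-11-11.
Then datewheel markday using d=^, and see 1703-11-11.
Now I run remeasure re using v=331, u_from=C, u_to=F, yielding 3139/5.
Now I run remeasure re using v=^, u_from=F, u_to=K, and get 12083/20.
Using remeasure re using v=201, u_from=K, u_to=C, → -1443/20.
Now I run datewheel mhop using n=30, and get 1706-05-11.
I invoke remeasure re using v=-6889, u_from=mm, u_to=yd, → -34445/4572.
I call remeasure re using v=-1591, u_from=yd, u_to=ft, giving -4773.
Next I call remeasure re using v=-2064, u_from=min, u_to=h, which returns -172/5.
I use datewheel yhop using n=9, — result: 1715-05-11.

Answer: 1715-05-11


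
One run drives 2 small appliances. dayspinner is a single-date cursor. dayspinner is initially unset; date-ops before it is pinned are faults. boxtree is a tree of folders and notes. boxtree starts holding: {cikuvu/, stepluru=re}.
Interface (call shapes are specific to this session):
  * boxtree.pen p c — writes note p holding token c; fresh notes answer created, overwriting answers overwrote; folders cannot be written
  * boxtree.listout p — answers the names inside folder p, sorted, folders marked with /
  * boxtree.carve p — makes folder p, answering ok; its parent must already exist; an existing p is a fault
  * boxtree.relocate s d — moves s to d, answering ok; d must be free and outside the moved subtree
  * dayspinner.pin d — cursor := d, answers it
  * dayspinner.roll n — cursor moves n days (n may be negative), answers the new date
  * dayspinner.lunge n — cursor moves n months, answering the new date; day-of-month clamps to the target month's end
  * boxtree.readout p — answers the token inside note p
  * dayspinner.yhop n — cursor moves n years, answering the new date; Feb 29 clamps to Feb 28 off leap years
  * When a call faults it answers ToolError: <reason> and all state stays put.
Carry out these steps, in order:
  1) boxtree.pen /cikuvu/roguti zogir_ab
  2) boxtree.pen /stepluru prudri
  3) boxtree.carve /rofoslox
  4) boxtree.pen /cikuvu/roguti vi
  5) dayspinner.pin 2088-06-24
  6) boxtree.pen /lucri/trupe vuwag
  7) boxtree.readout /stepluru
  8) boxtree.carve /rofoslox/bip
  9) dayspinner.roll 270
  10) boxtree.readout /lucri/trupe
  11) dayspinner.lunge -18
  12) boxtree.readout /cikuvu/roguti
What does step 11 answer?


# boxtree.pen(p=/cikuvu/roguti, c=zogir_ab) : created
# boxtree.pen(p=/stepluru, c=prudri) : overwrote
# boxtree.carve(p=/rofoslox) : ok
# boxtree.pen(p=/cikuvu/roguti, c=vi) : overwrote
# dayspinner.pin(d=2088-06-24) : 2088-06-24
# boxtree.pen(p=/lucri/trupe, c=vuwag) : ToolError: no parent
# boxtree.readout(p=/stepluru) : prudri
# boxtree.carve(p=/rofoslox/bip) : ok
# dayspinner.roll(n=270) : 2089-03-21
# boxtree.readout(p=/lucri/trupe) : ToolError: not found
# dayspinner.lunge(n=-18) : 2087-09-21
# boxtree.readout(p=/cikuvu/roguti) : vi

Answer: 2087-09-21


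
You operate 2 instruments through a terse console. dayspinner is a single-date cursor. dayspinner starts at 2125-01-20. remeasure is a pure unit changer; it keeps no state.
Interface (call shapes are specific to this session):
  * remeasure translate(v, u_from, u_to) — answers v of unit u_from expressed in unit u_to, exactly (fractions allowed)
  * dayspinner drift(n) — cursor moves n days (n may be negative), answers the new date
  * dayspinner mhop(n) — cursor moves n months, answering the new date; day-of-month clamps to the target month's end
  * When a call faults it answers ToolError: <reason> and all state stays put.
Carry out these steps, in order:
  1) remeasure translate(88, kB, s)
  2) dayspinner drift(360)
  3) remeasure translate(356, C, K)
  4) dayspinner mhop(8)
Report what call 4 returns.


Answer: 2126-09-15

Derivation:
~$ remeasure translate v='88' u_from='kB' u_to='s'
= ToolError: incompatible units
~$ dayspinner drift n='360'
= 2126-01-15
~$ remeasure translate v='356' u_from='C' u_to='K'
= 12583/20
~$ dayspinner mhop n='8'
= 2126-09-15


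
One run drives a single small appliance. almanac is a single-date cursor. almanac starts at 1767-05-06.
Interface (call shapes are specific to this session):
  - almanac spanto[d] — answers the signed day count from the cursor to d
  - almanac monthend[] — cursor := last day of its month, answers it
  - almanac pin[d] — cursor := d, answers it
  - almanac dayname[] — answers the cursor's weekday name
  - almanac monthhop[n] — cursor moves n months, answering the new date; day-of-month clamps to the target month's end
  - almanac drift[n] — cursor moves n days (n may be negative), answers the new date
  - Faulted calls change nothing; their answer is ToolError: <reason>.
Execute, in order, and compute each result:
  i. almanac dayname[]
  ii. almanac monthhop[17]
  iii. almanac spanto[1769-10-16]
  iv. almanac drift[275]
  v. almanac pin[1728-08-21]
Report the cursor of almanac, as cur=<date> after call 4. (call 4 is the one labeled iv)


Do: almanac dayname[]
See: Wednesday
Do: almanac monthhop[n→17]
See: 1768-10-06
Do: almanac spanto[d→1769-10-16]
See: 375
Do: almanac drift[n→275]
See: 1769-07-08
Do: almanac pin[d→1728-08-21]
See: 1728-08-21

Answer: cur=1769-07-08


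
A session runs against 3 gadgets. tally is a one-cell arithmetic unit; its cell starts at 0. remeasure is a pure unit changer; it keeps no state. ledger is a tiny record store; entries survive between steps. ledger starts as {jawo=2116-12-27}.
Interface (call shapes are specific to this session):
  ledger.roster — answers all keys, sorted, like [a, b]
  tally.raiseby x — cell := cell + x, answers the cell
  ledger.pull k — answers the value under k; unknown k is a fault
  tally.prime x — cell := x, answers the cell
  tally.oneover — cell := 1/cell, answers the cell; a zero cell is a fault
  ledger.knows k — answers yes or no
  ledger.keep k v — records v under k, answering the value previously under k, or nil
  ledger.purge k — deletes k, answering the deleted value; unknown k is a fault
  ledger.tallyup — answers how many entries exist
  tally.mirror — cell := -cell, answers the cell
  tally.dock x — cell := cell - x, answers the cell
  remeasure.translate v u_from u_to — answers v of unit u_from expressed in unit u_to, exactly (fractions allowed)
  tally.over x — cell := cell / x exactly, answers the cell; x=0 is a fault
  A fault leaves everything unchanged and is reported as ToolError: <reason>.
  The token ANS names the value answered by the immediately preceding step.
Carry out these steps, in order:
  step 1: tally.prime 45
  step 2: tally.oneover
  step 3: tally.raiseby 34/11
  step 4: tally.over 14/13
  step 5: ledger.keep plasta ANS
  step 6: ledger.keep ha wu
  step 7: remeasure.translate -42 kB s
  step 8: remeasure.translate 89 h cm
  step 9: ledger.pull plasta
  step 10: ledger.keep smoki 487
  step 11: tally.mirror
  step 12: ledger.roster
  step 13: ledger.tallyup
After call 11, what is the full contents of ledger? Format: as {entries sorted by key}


~$ tally.prime x→45
= 45
~$ tally.oneover
= 1/45
~$ tally.raiseby x→34/11
= 1541/495
~$ tally.over x→14/13
= 20033/6930
~$ ledger.keep k→plasta v→ANS
= nil
~$ ledger.keep k→ha v→wu
= nil
~$ remeasure.translate v→-42 u_from→kB u_to→s
= ToolError: incompatible units
~$ remeasure.translate v→89 u_from→h u_to→cm
= ToolError: incompatible units
~$ ledger.pull k→plasta
= 20033/6930
~$ ledger.keep k→smoki v→487
= nil
~$ tally.mirror
= -20033/6930
~$ ledger.roster
= [ha, jawo, plasta, smoki]
~$ ledger.tallyup
= 4

Answer: {ha=wu, jawo=2116-12-27, plasta=20033/6930, smoki=487}


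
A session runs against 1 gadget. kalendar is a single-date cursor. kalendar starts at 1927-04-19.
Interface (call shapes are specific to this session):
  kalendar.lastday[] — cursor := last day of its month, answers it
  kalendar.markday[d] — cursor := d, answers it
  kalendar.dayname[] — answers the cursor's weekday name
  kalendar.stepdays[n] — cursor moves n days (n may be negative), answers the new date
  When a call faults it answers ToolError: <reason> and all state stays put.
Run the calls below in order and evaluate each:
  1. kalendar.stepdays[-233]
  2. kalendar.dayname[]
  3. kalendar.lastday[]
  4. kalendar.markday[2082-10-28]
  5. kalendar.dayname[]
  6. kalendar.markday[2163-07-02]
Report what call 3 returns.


Answer: 1926-08-31

Derivation:
CALL kalendar.stepdays[n: -233]
RET  1926-08-29
CALL kalendar.dayname[]
RET  Sunday
CALL kalendar.lastday[]
RET  1926-08-31
CALL kalendar.markday[d: 2082-10-28]
RET  2082-10-28
CALL kalendar.dayname[]
RET  Wednesday
CALL kalendar.markday[d: 2163-07-02]
RET  2163-07-02


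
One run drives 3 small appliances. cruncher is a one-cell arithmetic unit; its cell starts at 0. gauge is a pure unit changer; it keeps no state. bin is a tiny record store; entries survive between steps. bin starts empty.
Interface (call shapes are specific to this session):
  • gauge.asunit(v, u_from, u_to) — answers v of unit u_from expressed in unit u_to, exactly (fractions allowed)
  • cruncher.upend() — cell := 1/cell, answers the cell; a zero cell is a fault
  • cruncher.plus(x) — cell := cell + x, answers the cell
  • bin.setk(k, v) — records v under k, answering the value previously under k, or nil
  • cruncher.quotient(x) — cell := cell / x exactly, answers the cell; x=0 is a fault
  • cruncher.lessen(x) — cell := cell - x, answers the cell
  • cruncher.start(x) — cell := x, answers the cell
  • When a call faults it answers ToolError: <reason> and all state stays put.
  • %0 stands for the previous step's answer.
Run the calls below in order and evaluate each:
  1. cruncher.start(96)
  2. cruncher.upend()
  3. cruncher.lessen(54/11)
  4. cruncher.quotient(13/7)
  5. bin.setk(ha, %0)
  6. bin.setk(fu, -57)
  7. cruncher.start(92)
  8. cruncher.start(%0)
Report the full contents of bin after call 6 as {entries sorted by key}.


Do: start[x=96]
See: 96
Do: upend[]
See: 1/96
Do: lessen[x=54/11]
See: -5173/1056
Do: quotient[x=13/7]
See: -36211/13728
Do: setk[k=ha; v=%0]
See: nil
Do: setk[k=fu; v=-57]
See: nil
Do: start[x=92]
See: 92
Do: start[x=%0]
See: 92

Answer: {fu=-57, ha=-36211/13728}


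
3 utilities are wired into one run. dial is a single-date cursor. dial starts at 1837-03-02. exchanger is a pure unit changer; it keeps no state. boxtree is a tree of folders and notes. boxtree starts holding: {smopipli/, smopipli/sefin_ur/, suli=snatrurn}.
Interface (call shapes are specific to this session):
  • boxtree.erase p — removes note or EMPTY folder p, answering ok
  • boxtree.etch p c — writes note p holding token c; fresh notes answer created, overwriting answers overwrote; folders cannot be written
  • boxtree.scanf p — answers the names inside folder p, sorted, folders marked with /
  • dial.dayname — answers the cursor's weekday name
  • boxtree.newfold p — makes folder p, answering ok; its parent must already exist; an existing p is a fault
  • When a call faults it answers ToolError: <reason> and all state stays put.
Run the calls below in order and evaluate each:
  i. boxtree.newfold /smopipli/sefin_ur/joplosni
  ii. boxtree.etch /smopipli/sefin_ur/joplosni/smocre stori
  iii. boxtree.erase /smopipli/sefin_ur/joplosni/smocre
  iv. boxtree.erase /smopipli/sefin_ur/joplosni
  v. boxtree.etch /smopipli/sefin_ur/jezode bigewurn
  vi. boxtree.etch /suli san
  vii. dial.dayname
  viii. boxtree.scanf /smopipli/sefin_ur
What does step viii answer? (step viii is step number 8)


CALL boxtree.newfold[p='/smopipli/sefin_ur/joplosni']
RET  ok
CALL boxtree.etch[p='/smopipli/sefin_ur/joplosni/smocre'; c='stori']
RET  created
CALL boxtree.erase[p='/smopipli/sefin_ur/joplosni/smocre']
RET  ok
CALL boxtree.erase[p='/smopipli/sefin_ur/joplosni']
RET  ok
CALL boxtree.etch[p='/smopipli/sefin_ur/jezode'; c='bigewurn']
RET  created
CALL boxtree.etch[p='/suli'; c='san']
RET  overwrote
CALL dial.dayname[]
RET  Thursday
CALL boxtree.scanf[p='/smopipli/sefin_ur']
RET  [jezode]

Answer: [jezode]


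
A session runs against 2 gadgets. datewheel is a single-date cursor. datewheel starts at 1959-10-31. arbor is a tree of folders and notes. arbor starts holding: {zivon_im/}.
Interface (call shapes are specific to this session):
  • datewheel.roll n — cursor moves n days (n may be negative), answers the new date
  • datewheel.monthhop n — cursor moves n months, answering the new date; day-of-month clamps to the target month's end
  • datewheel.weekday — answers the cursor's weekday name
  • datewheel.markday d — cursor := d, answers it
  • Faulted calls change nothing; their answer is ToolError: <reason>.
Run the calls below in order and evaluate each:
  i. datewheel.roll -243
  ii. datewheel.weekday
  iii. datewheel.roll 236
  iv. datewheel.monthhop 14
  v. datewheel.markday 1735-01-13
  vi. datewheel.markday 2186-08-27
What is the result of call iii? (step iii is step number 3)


> datewheel.roll n=-243
:: 1959-03-02
> datewheel.weekday
:: Monday
> datewheel.roll n=236
:: 1959-10-24
> datewheel.monthhop n=14
:: 1960-12-24
> datewheel.markday d=1735-01-13
:: 1735-01-13
> datewheel.markday d=2186-08-27
:: 2186-08-27

Answer: 1959-10-24


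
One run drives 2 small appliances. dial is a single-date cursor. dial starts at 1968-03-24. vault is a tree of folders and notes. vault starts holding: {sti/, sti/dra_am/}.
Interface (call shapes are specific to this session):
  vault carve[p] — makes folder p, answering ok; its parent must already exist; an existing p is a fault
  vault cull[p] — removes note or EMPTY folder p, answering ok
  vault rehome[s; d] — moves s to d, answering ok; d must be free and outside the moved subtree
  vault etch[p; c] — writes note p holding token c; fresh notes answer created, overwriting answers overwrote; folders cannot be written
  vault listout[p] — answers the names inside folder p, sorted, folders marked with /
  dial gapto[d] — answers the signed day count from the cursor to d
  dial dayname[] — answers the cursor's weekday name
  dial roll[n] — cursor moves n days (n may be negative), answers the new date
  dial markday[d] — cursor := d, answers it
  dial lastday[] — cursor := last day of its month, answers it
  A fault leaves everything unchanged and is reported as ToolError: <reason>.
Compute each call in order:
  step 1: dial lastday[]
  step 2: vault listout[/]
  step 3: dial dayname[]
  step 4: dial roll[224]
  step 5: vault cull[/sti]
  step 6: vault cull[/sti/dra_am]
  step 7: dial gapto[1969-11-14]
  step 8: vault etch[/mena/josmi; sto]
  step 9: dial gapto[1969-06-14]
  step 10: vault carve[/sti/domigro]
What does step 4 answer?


Answer: 1968-11-10

Derivation:
→ dial lastday()
← 1968-03-31
→ vault listout(p→/)
← [sti/]
→ dial dayname()
← Sunday
→ dial roll(n→224)
← 1968-11-10
→ vault cull(p→/sti)
← ToolError: not empty
→ vault cull(p→/sti/dra_am)
← ok
→ dial gapto(d→1969-11-14)
← 369
→ vault etch(p→/mena/josmi, c→sto)
← ToolError: no parent
→ dial gapto(d→1969-06-14)
← 216
→ vault carve(p→/sti/domigro)
← ok


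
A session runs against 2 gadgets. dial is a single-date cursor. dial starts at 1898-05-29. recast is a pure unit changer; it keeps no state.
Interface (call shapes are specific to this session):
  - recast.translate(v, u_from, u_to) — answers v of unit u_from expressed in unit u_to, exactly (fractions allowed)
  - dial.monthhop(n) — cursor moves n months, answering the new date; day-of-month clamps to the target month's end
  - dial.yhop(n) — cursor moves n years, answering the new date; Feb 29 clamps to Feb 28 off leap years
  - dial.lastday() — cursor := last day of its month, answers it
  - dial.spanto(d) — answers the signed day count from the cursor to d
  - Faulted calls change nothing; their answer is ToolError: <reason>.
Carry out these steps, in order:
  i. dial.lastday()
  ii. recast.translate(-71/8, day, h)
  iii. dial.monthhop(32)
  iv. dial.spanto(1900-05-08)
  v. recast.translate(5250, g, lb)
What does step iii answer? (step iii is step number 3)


> dial.lastday
[out] 1898-05-31
> recast.translate v=-71/8 u_from=day u_to=h
[out] -213
> dial.monthhop n=32
[out] 1901-01-31
> dial.spanto d=1900-05-08
[out] -268
> recast.translate v=5250 u_from=g u_to=lb
[out] 75000000/6479891

Answer: 1901-01-31


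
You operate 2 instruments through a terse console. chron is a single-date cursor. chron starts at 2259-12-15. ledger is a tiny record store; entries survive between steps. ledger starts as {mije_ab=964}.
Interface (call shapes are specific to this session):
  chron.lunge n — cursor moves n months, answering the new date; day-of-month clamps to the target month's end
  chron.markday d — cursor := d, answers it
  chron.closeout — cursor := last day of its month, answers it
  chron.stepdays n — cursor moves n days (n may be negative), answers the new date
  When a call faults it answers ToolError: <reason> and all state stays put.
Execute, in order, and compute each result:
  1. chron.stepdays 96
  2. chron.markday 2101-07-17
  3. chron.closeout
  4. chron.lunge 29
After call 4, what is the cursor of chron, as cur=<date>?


CALL chron.stepdays[n: 96]
RET  2260-03-20
CALL chron.markday[d: 2101-07-17]
RET  2101-07-17
CALL chron.closeout[]
RET  2101-07-31
CALL chron.lunge[n: 29]
RET  2103-12-31

Answer: cur=2103-12-31


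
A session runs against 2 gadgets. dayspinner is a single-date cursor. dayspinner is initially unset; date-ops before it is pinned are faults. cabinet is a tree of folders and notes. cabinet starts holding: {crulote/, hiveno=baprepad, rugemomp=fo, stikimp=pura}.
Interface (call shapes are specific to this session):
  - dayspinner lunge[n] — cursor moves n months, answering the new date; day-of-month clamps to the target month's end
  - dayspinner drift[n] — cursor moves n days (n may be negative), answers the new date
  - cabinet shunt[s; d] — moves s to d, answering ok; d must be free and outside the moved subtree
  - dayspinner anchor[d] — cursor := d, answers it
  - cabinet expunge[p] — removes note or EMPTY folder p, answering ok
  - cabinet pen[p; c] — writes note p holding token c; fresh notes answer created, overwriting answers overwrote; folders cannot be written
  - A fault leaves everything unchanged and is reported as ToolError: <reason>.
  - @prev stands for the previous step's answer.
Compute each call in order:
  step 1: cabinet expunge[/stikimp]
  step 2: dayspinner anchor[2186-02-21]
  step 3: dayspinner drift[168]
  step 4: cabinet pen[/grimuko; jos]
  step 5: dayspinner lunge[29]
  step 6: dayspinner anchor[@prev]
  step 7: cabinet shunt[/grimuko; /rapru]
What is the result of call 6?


Answer: 2189-01-08

Derivation:
// cabinet expunge(p='/stikimp') == ok
// dayspinner anchor(d='2186-02-21') == 2186-02-21
// dayspinner drift(n='168') == 2186-08-08
// cabinet pen(p='/grimuko', c='jos') == created
// dayspinner lunge(n='29') == 2189-01-08
// dayspinner anchor(d='@prev') == 2189-01-08
// cabinet shunt(s='/grimuko', d='/rapru') == ok


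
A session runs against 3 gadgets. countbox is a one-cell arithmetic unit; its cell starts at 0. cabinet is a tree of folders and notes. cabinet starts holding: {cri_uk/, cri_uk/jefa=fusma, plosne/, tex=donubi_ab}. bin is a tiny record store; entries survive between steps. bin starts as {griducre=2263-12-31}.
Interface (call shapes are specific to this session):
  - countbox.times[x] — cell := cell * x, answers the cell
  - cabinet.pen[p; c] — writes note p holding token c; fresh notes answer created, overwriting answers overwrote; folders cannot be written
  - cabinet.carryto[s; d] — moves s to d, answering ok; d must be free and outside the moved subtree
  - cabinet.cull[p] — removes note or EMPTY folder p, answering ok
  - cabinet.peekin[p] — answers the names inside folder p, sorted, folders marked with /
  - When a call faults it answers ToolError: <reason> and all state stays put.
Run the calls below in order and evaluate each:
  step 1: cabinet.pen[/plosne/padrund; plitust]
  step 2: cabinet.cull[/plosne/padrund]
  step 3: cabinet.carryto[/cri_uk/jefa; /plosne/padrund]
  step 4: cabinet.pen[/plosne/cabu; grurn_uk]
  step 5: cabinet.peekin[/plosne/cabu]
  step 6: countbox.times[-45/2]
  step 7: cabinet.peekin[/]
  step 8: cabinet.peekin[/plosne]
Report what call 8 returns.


Answer: [cabu, padrund]

Derivation:
→ pen(/plosne/padrund, plitust)
← created
→ cull(/plosne/padrund)
← ok
→ carryto(/cri_uk/jefa, /plosne/padrund)
← ok
→ pen(/plosne/cabu, grurn_uk)
← created
→ peekin(/plosne/cabu)
← ToolError: not a directory
→ times(-45/2)
← 0
→ peekin(/)
← [cri_uk/, plosne/, tex]
→ peekin(/plosne)
← [cabu, padrund]


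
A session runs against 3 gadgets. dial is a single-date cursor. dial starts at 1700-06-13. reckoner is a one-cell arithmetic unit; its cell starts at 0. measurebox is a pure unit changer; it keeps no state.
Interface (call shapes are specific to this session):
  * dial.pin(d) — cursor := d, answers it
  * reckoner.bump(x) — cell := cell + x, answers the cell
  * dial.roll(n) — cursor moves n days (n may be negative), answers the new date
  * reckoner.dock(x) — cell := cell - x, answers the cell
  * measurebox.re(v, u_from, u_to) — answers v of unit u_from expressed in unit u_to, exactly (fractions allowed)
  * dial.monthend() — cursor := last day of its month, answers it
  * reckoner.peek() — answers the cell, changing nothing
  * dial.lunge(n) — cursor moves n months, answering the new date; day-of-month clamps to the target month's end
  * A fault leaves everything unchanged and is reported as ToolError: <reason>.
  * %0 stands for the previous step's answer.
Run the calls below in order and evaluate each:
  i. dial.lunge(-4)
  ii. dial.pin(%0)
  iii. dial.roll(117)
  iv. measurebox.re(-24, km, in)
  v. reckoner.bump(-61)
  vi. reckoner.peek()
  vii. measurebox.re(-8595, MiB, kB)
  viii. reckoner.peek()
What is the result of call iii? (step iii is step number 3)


Do: lunge[n=-4]
See: 1700-02-13
Do: pin[d=%0]
See: 1700-02-13
Do: roll[n=117]
See: 1700-06-10
Do: re[v=-24; u_from=km; u_to=in]
See: -120000000/127
Do: bump[x=-61]
See: -61
Do: peek[]
See: -61
Do: re[v=-8595; u_from=MiB; u_to=kB]
See: -225312768/25
Do: peek[]
See: -61

Answer: 1700-06-10


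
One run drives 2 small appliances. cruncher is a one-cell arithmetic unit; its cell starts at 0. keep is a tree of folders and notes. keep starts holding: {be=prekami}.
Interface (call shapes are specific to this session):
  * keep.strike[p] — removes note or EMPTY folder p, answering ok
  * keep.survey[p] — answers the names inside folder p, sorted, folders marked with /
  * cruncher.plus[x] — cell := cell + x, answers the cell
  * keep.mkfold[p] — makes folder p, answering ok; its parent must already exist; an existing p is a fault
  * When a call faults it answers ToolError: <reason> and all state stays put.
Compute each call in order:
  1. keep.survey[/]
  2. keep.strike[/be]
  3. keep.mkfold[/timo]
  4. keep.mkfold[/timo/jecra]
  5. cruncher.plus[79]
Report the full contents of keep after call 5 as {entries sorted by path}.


$ keep.survey p→/
= [be]
$ keep.strike p→/be
= ok
$ keep.mkfold p→/timo
= ok
$ keep.mkfold p→/timo/jecra
= ok
$ cruncher.plus x→79
= 79

Answer: {timo/, timo/jecra/}


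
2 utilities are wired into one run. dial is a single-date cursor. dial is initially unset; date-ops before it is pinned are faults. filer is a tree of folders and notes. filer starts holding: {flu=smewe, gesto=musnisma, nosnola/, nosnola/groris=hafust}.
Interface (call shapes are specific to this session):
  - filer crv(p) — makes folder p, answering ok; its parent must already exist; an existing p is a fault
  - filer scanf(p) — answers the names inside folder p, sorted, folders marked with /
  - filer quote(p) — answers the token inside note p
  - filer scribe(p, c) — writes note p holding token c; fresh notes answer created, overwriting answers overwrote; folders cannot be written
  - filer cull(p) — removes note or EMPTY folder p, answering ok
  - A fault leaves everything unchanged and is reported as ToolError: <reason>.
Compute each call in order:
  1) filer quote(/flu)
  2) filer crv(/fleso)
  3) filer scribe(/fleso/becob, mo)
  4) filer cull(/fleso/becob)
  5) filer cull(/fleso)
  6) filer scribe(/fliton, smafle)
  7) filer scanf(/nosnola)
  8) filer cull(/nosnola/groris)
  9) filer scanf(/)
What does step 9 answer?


Answer: [fliton, flu, gesto, nosnola/]

Derivation:
! filer quote(p→/flu) == smewe
! filer crv(p→/fleso) == ok
! filer scribe(p→/fleso/becob, c→mo) == created
! filer cull(p→/fleso/becob) == ok
! filer cull(p→/fleso) == ok
! filer scribe(p→/fliton, c→smafle) == created
! filer scanf(p→/nosnola) == [groris]
! filer cull(p→/nosnola/groris) == ok
! filer scanf(p→/) == [fliton, flu, gesto, nosnola/]
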